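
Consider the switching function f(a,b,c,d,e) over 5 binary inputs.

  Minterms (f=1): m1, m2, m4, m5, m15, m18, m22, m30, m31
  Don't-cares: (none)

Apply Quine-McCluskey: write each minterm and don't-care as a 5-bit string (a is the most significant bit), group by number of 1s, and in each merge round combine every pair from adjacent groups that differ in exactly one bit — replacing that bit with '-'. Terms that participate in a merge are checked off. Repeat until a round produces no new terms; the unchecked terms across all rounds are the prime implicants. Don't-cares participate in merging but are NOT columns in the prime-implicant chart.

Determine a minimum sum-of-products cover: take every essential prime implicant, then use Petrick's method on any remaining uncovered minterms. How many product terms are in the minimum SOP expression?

[col 0] 00001*, 00010*, 00100*, 00101*, 01111*, 10010*, 10110*, 11110*, 11111*
[col 1] -0010, -1111, 00-01, 0010-, 1-110, 10-10, 1111-
Prime implicants: -0010, -1111, 00-01, 0010-, 1-110, 10-10, 1111-
PI chart (minterm → PIs covering it):
  1 | 00-01  (sole → essential)
  2 | -0010  (sole → essential)
  4 | 0010-  (sole → essential)
  5 | 00-01,0010-
  15 | -1111  (sole → essential)
  18 | -0010,10-10
  22 | 1-110,10-10
  30 | 1-110,1111-
  31 | -1111,1111-
Essential prime implicants: -0010, -1111, 00-01, 0010-
Petrick residual → 1-110
Minimum SOP uses 5 PIs: b'c'de' + bcde + a'b'd'e + a'b'cd' + acde'

5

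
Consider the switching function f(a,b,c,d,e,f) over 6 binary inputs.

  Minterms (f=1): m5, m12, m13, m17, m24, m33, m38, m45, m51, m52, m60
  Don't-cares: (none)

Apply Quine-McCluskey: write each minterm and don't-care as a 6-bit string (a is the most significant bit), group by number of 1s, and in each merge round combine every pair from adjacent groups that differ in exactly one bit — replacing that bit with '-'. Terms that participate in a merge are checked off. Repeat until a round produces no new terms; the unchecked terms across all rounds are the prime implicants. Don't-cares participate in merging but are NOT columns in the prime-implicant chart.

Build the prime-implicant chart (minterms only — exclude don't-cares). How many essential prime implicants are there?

size-2^0 implicants → 000101(✓)  001100(✓)  001101(✓)  010001  011000  100001  100110  101101(✓)  110011  110100(✓)  111100(✓)
size-2^1 implicants → -01101  00-101  00110-  11-100
Unchecked terms (primes): -01101, 00-101, 00110-, 010001, 011000, 100001, 100110, 11-100, 110011
Minterm coverage:
  m5 ⊆ 00-101 [E]
  m12 ⊆ 00110- [E]
  m13 ⊆ -01101,00-101,00110-
  m17 ⊆ 010001 [E]
  m24 ⊆ 011000 [E]
  m33 ⊆ 100001 [E]
  m38 ⊆ 100110 [E]
  m45 ⊆ -01101 [E]
  m51 ⊆ 110011 [E]
  m52 ⊆ 11-100 [E]
  m60 ⊆ 11-100 [E]
E = {-01101, 00-101, 00110-, 010001, 011000, 100001, 100110, 11-100, 110011}

9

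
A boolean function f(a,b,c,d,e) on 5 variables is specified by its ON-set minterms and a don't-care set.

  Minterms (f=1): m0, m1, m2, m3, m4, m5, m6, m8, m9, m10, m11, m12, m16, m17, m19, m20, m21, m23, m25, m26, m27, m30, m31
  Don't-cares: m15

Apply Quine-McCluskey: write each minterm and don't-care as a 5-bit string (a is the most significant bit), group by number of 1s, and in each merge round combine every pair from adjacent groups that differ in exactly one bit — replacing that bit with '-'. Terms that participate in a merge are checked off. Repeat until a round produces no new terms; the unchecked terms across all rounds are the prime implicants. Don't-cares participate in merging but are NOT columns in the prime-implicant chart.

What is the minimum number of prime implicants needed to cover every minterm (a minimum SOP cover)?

size-2^0 implicants → 00000(✓)  00001(✓)  00010(✓)  00011(✓)  00100(✓)  00101(✓)  00110(✓)  01000(✓)  01001(✓)  01010(✓)  01011(✓)  01100(✓)  01111(✓)  10000(✓)  10001(✓)  10011(✓)  10100(✓)  10101(✓)  10111(✓)  11001(✓)  11010(✓)  11011(✓)  11110(✓)  11111(✓)
size-2^1 implicants → -0000(✓)  -0001(✓)  -0011(✓)  -0100(✓)  -0101(✓)  -1001(✓)  -1010(✓)  -1011(✓)  -1111(✓)  0-000(✓)  0-001(✓)  0-010(✓)  0-011(✓)  0-100(✓)  00-00(✓)  00-01(✓)  00-10(✓)  000-0(✓)  000-1(✓)  0000-(✓)  0001-(✓)  001-0(✓)  0010-(✓)  01-00(✓)  01-11(✓)  010-0(✓)  010-1(✓)  0100-(✓)  0101-(✓)  1-001(✓)  1-011(✓)  1-111(✓)  10-00(✓)  10-01(✓)  10-11(✓)  100-1(✓)  1000-(✓)  101-1(✓)  1010-(✓)  11-10(✓)  11-11(✓)  110-1(✓)  1101-(✓)  1111-(✓)
size-2^2 implicants → --001(✓)  --011(✓)  -0-00(✓)  -0-01(✓)  -00-1(✓)  -000-(✓)  -010-(✓)  -1-11  -10-1(✓)  -101-  0--00  0-0-0(✓)  0-0-1(✓)  0-00-(✓)  0-01-(✓)  00--0  00-0-(✓)  000--(✓)  010--(✓)  1--11  1-0-1(✓)  10--1  10-0-(✓)  11-1-
size-2^3 implicants → --0-1  -0-0-  0-0--
Unchecked terms (primes): --0-1, -0-0-, -1-11, -101-, 0--00, 0-0--, 00--0, 1--11, 10--1, 11-1-
Minterm coverage:
  m0 ⊆ -0-0-,0--00,0-0--,00--0
  m1 ⊆ --0-1,-0-0-,0-0--
  m2 ⊆ 0-0--,00--0
  m3 ⊆ --0-1,0-0--
  m4 ⊆ -0-0-,0--00,00--0
  m5 ⊆ -0-0- [E]
  m6 ⊆ 00--0 [E]
  m8 ⊆ 0--00,0-0--
  m9 ⊆ --0-1,0-0--
  m10 ⊆ -101-,0-0--
  m11 ⊆ --0-1,-1-11,-101-,0-0--
  m12 ⊆ 0--00 [E]
  m16 ⊆ -0-0- [E]
  m17 ⊆ --0-1,-0-0-,10--1
  m19 ⊆ --0-1,1--11,10--1
  m20 ⊆ -0-0- [E]
  m21 ⊆ -0-0-,10--1
  m23 ⊆ 1--11,10--1
  m25 ⊆ --0-1 [E]
  m26 ⊆ -101-,11-1-
  m27 ⊆ --0-1,-1-11,-101-,1--11,11-1-
  m30 ⊆ 11-1- [E]
  m31 ⊆ -1-11,1--11,11-1-
E = {--0-1, -0-0-, 0--00, 00--0, 11-1-}
Petrick residual → -101-, 1--11
Cover = c'e + b'd' + bc'd + a'd'e' + a'b'e' + ade + abd  |cover|=7

7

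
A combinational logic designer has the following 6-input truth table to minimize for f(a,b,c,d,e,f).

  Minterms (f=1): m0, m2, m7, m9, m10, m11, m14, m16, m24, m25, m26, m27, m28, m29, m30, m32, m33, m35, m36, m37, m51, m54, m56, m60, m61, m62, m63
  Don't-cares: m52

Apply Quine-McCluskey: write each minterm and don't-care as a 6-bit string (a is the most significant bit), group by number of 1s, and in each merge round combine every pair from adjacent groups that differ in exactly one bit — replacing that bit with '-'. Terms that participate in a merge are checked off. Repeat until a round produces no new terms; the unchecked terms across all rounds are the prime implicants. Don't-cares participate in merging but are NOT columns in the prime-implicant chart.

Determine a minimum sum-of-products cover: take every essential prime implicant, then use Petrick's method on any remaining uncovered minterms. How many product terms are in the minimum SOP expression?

size-2^0 implicants → 000000(✓)  000010(✓)  000111  001001(✓)  001010(✓)  001011(✓)  001110(✓)  010000(✓)  011000(✓)  011001(✓)  011010(✓)  011011(✓)  011100(✓)  011101(✓)  011110(✓)  100000(✓)  100001(✓)  100011(✓)  100100(✓)  100101(✓)  110011(✓)  110100(✓)  110110(✓)  111000(✓)  111100(✓)  111101(✓)  111110(✓)  111111(✓)
size-2^1 implicants → -00000  -11000(✓)  -11100(✓)  -11101(✓)  -11110(✓)  0-0000  0-1001(✓)  0-1010(✓)  0-1011(✓)  0-1110(✓)  00-010  0000-0  001-10(✓)  0010-1(✓)  00101-(✓)  01-000  011-00(✓)  011-01(✓)  011-10(✓)  0110-0(✓)  0110-1(✓)  01100-(✓)  01101-(✓)  0111-0(✓)  01110-(✓)  1-0011  1-0100  100-00(✓)  100-01(✓)  1000-1  10000-(✓)  10010-(✓)  11-100(✓)  11-110(✓)  1101-0(✓)  111-00(✓)  1111-0(✓)  1111-1(✓)  11110-(✓)  11111-(✓)
size-2^2 implicants → -11-00  -111-0  -1110-  0-1-10  0-10-1  0-101-  011--0  011-0-  0110--  100-0-  11-1-0  1111--
Unchecked terms (primes): -00000, -11-00, -111-0, -1110-, 0-0000, 0-1-10, 0-10-1, 0-101-, 00-010, 0000-0, 000111, 01-000, 011--0, 011-0-, 0110--, 1-0011, 1-0100, 100-0-, 1000-1, 11-1-0, 1111--
Minterm coverage:
  m0 ⊆ -00000,0-0000,0000-0
  m2 ⊆ 00-010,0000-0
  m7 ⊆ 000111 [E]
  m9 ⊆ 0-10-1 [E]
  m10 ⊆ 0-1-10,0-101-,00-010
  m11 ⊆ 0-10-1,0-101-
  m14 ⊆ 0-1-10 [E]
  m16 ⊆ 0-0000,01-000
  m24 ⊆ -11-00,01-000,011--0,011-0-,0110--
  m25 ⊆ 0-10-1,011-0-,0110--
  m26 ⊆ 0-1-10,0-101-,011--0,0110--
  m27 ⊆ 0-10-1,0-101-,0110--
  m28 ⊆ -11-00,-111-0,-1110-,011--0,011-0-
  m29 ⊆ -1110-,011-0-
  m30 ⊆ -111-0,0-1-10,011--0
  m32 ⊆ -00000,100-0-
  m33 ⊆ 100-0-,1000-1
  m35 ⊆ 1-0011,1000-1
  m36 ⊆ 1-0100,100-0-
  m37 ⊆ 100-0- [E]
  m51 ⊆ 1-0011 [E]
  m54 ⊆ 11-1-0 [E]
  m56 ⊆ -11-00 [E]
  m60 ⊆ -11-00,-111-0,-1110-,11-1-0,1111--
  m61 ⊆ -1110-,1111--
  m62 ⊆ -111-0,11-1-0,1111--
  m63 ⊆ 1111-- [E]
E = {-11-00, 0-1-10, 0-10-1, 000111, 1-0011, 100-0-, 11-1-0, 1111--}
Petrick residual → -1110-, 0-0000, 00-010
Cover = bce'f' + bcde' + a'c'd'e'f' + a'cef' + a'cd'f + a'b'd'ef' + a'b'c'def + ac'd'ef + ab'c'e' + abdf' + abcd  |cover|=11

11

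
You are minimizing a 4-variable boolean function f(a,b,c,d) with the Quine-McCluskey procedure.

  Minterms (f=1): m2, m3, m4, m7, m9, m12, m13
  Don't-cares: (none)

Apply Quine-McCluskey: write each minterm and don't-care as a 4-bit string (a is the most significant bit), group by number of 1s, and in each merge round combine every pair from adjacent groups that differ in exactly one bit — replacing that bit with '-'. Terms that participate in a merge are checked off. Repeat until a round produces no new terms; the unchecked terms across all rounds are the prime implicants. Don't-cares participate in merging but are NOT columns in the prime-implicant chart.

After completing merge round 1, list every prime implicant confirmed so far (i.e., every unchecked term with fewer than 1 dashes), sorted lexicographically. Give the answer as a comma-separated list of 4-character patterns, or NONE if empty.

NONE

Round 0: 0010✓ 0011✓ 0100✓ 0111✓ 1001✓ 1100✓ 1101✓
Round 1: -100 0-11 001- 1-01 110-
PIs = {-100, 0-11, 001-, 1-01, 110-}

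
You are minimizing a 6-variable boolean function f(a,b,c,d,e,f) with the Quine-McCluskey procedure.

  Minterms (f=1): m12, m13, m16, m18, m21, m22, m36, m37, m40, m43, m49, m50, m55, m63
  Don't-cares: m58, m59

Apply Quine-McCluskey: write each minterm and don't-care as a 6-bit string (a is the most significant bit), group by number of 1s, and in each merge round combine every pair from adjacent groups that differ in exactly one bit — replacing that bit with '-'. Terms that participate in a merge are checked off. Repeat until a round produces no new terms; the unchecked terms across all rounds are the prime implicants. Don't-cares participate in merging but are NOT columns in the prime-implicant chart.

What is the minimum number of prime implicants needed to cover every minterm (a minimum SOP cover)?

10

Round 0: 001100✓ 001101✓ 010000✓ 010010✓ 010101 010110✓ 100100✓ 100101✓ 101000 101011✓ 110001 110010✓ 110111✓ 111010✓ 111011✓ 111111✓
Round 1: -10010 00110- 010-10 0100-0 1-1011 10010- 11-010 11-111 111-11 11101-
PIs = {-10010, 00110-, 010-10, 0100-0, 010101, 1-1011, 10010-, 101000, 11-010, 11-111, 110001, 111-11, 11101-}
Coverage chart:
  m12: 00110- ←essential
  m13: 00110- ←essential
  m16: 0100-0 ←essential
  m18: -10010,010-10,0100-0
  m21: 010101 ←essential
  m22: 010-10 ←essential
  m36: 10010- ←essential
  m37: 10010- ←essential
  m40: 101000 ←essential
  m43: 1-1011 ←essential
  m49: 110001 ←essential
  m50: -10010,11-010
  m55: 11-111 ←essential
  m63: 11-111,111-11
Essential: 00110-, 010-10, 0100-0, 010101, 1-1011, 10010-, 101000, 11-111, 110001
Petrick residual → -10010
Min cover (10 terms): bc'd'ef' + a'b'cde' + a'bc'ef' + a'bc'd'f' + a'bc'de'f + acd'ef + ab'c'de' + ab'cd'e'f' + abdef + abc'd'e'f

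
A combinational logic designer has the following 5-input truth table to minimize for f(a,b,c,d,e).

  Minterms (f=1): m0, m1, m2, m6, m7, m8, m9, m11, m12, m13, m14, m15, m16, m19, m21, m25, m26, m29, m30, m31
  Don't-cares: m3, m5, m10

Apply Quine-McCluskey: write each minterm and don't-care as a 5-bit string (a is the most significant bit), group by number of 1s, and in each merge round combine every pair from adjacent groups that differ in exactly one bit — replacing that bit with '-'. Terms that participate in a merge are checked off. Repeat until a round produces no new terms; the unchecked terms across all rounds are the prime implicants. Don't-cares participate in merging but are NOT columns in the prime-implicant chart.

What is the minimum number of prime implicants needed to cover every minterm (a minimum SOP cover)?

9

size-2^0 implicants → 00000(✓)  00001(✓)  00010(✓)  00011(✓)  00101(✓)  00110(✓)  00111(✓)  01000(✓)  01001(✓)  01010(✓)  01011(✓)  01100(✓)  01101(✓)  01110(✓)  01111(✓)  10000(✓)  10011(✓)  10101(✓)  11001(✓)  11010(✓)  11101(✓)  11110(✓)  11111(✓)
size-2^1 implicants → -0000  -0011  -0101(✓)  -1001(✓)  -1010(✓)  -1101(✓)  -1110(✓)  -1111(✓)  0-000(✓)  0-001(✓)  0-010(✓)  0-011(✓)  0-101(✓)  0-110(✓)  0-111(✓)  00-01(✓)  00-10(✓)  00-11(✓)  000-0(✓)  000-1(✓)  0000-(✓)  0001-(✓)  001-1(✓)  0011-(✓)  01-00(✓)  01-01(✓)  01-10(✓)  01-11(✓)  010-0(✓)  010-1(✓)  0100-(✓)  0101-(✓)  011-0(✓)  011-1(✓)  0110-(✓)  0111-(✓)  1-101(✓)  11-01(✓)  11-10(✓)  111-1(✓)  1111-(✓)
size-2^2 implicants → --101  -1-01  -1-10  -11-1  -111-  0--01(✓)  0--10(✓)  0--11(✓)  0-0-0(✓)  0-0-1(✓)  0-00-(✓)  0-01-(✓)  0-1-1(✓)  0-11-(✓)  00--1(✓)  00-1-(✓)  000--(✓)  01--0(✓)  01--1(✓)  01-0-(✓)  01-1-(✓)  010--(✓)  011--(✓)
size-2^3 implicants → 0---1  0--1-  0-0--  01---
Unchecked terms (primes): --101, -0000, -0011, -1-01, -1-10, -11-1, -111-, 0---1, 0--1-, 0-0--, 01---
Minterm coverage:
  m0 ⊆ -0000,0-0--
  m1 ⊆ 0---1,0-0--
  m2 ⊆ 0--1-,0-0--
  m6 ⊆ 0--1- [E]
  m7 ⊆ 0---1,0--1-
  m8 ⊆ 0-0--,01---
  m9 ⊆ -1-01,0---1,0-0--,01---
  m11 ⊆ 0---1,0--1-,0-0--,01---
  m12 ⊆ 01--- [E]
  m13 ⊆ --101,-1-01,-11-1,0---1,01---
  m14 ⊆ -1-10,-111-,0--1-,01---
  m15 ⊆ -11-1,-111-,0---1,0--1-,01---
  m16 ⊆ -0000 [E]
  m19 ⊆ -0011 [E]
  m21 ⊆ --101 [E]
  m25 ⊆ -1-01 [E]
  m26 ⊆ -1-10 [E]
  m29 ⊆ --101,-1-01,-11-1
  m30 ⊆ -1-10,-111-
  m31 ⊆ -11-1,-111-
E = {--101, -0000, -0011, -1-01, -1-10, 0--1-, 01---}
Petrick residual → -11-1, 0---1
Cover = cd'e + b'c'd'e' + b'c'de + bd'e + bde' + bce + a'e + a'd + a'b  |cover|=9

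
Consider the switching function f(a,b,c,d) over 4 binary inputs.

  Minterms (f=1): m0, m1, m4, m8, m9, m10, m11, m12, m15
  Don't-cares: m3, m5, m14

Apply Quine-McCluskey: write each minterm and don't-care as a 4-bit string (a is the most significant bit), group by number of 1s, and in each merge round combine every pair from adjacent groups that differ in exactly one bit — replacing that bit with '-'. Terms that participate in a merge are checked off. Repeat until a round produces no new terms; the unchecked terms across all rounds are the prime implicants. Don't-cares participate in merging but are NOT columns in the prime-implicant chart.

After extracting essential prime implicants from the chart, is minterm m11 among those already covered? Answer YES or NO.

Round 0: 0000✓ 0001✓ 0011✓ 0100✓ 0101✓ 1000✓ 1001✓ 1010✓ 1011✓ 1100✓ 1110✓ 1111✓
Round 1: -000✓ -001✓ -011✓ -100✓ 0-00✓ 0-01✓ 00-1✓ 000-✓ 010-✓ 1-00✓ 1-10✓ 1-11✓ 10-0✓ 10-1✓ 100-✓ 101-✓ 11-0✓ 111-✓
Round 2: --00 -0-1 -00- 0-0- 1--0 1-1- 10--
PIs = {--00, -0-1, -00-, 0-0-, 1--0, 1-1-, 10--}
Coverage chart:
  m0: --00,-00-,0-0-
  m1: -0-1,-00-,0-0-
  m4: --00,0-0-
  m8: --00,-00-,1--0,10--
  m9: -0-1,-00-,10--
  m10: 1--0,1-1-,10--
  m11: -0-1,1-1-,10--
  m12: --00,1--0
  m15: 1-1- ←essential
Essential: 1-1-

YES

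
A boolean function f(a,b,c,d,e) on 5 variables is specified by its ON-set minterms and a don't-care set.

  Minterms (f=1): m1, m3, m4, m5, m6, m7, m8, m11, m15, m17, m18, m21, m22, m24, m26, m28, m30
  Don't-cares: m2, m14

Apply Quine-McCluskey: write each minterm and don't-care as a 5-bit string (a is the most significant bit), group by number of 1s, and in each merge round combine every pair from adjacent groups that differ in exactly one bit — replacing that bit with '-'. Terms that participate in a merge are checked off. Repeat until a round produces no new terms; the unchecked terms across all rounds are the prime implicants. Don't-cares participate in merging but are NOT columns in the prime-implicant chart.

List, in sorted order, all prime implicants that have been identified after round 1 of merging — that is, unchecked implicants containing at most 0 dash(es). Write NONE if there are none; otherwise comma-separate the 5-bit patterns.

size-2^0 implicants → 00001(✓)  00010(✓)  00011(✓)  00100(✓)  00101(✓)  00110(✓)  00111(✓)  01000(✓)  01011(✓)  01110(✓)  01111(✓)  10001(✓)  10010(✓)  10101(✓)  10110(✓)  11000(✓)  11010(✓)  11100(✓)  11110(✓)
size-2^1 implicants → -0001(✓)  -0010(✓)  -0101(✓)  -0110(✓)  -1000  -1110(✓)  0-011(✓)  0-110(✓)  0-111(✓)  00-01(✓)  00-10(✓)  00-11(✓)  000-1(✓)  0001-(✓)  001-0(✓)  001-1(✓)  0010-(✓)  0011-(✓)  01-11(✓)  0111-(✓)  1-010(✓)  1-110(✓)  10-01(✓)  10-10(✓)  11-00(✓)  11-10(✓)  110-0(✓)  111-0(✓)
size-2^2 implicants → --110  -0-01  -0-10  0--11  0-11-  00--1  00-1-  001--  1--10  11--0
Unchecked terms (primes): --110, -0-01, -0-10, -1000, 0--11, 0-11-, 00--1, 00-1-, 001--, 1--10, 11--0

NONE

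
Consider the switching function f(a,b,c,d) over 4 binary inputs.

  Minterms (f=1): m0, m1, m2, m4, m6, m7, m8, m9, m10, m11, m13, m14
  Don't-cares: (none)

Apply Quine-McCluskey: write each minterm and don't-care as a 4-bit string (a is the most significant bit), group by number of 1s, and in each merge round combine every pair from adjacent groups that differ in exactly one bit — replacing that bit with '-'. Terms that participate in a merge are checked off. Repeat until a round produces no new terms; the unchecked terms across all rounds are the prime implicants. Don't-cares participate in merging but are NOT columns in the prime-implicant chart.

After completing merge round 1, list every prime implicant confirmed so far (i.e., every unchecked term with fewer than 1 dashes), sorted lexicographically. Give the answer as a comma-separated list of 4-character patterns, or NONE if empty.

NONE

[col 0] 0000*, 0001*, 0010*, 0100*, 0110*, 0111*, 1000*, 1001*, 1010*, 1011*, 1101*, 1110*
[col 1] -000*, -001*, -010*, -110*, 0-00*, 0-10*, 00-0*, 000-*, 01-0*, 011-, 1-01, 1-10*, 10-0*, 10-1*, 100-*, 101-*
[col 2] --10, -0-0, -00-, 0--0, 10--
Prime implicants: --10, -0-0, -00-, 0--0, 011-, 1-01, 10--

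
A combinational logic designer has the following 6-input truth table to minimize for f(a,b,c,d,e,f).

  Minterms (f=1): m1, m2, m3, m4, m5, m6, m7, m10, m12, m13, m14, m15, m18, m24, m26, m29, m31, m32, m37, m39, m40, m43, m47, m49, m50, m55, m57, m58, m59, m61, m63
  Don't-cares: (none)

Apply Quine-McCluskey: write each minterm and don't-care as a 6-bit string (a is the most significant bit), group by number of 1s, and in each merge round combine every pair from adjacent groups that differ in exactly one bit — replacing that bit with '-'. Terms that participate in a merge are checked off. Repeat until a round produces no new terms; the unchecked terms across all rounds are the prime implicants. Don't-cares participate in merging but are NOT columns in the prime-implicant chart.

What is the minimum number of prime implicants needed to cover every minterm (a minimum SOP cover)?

11

[col 0] 000001*, 000010*, 000011*, 000100*, 000101*, 000110*, 000111*, 001010*, 001100*, 001101*, 001110*, 001111*, 010010*, 011000*, 011010*, 011101*, 011111*, 100000*, 100101*, 100111*, 101000*, 101011*, 101111*, 110001*, 110010*, 110111*, 111001*, 111010*, 111011*, 111101*, 111111*
[col 1] -00101*, -00111*, -01111*, -10010*, -11010*, -11101*, -11111*, 0-0010*, 0-1010*, 0-1101*, 0-1111*, 00-010*, 00-100*, 00-101*, 00-110*, 00-111*, 000-01*, 000-10*, 000-11*, 0000-1*, 00001-*, 0001-0*, 0001-1*, 00010-*, 00011-*, 001-10*, 0011-0*, 0011-1*, 00110-*, 00111-*, 01-010*, 0110-0, 0111-1*, 1-0111*, 1-1011*, 1-1111*, 10-000, 10-111*, 1001-1*, 101-11*, 11-001, 11-010*, 11-111*, 111-01*, 111-11*, 1110-1*, 11101-, 1111-1*
[col 2] --1111, -0-111, -001-1, -1-010, -111-1, 0--010, 0-11-1, 00--10, 00-1-0*, 00-1-1*, 00-10-*, 00-11-*, 000--1, 000-1-, 0001--*, 0011--*, 1--111, 1-1-11, 111--1
[col 3] 00-1--
Prime implicants: --1111, -0-111, -001-1, -1-010, -111-1, 0--010, 0-11-1, 00--10, 00-1--, 000--1, 000-1-, 0110-0, 1--111, 1-1-11, 10-000, 11-001, 111--1, 11101-
PI chart (minterm → PIs covering it):
  1 | 000--1  (sole → essential)
  2 | 0--010,00--10,000-1-
  3 | 000--1,000-1-
  4 | 00-1--  (sole → essential)
  5 | -001-1,00-1--,000--1
  6 | 00--10,00-1--,000-1-
  7 | -0-111,-001-1,00-1--,000--1,000-1-
  10 | 0--010,00--10
  12 | 00-1--  (sole → essential)
  13 | 0-11-1,00-1--
  14 | 00--10,00-1--
  15 | --1111,-0-111,0-11-1,00-1--
  18 | -1-010,0--010
  24 | 0110-0  (sole → essential)
  26 | -1-010,0--010,0110-0
  29 | -111-1,0-11-1
  31 | --1111,-111-1,0-11-1
  32 | 10-000  (sole → essential)
  37 | -001-1  (sole → essential)
  39 | -0-111,-001-1,1--111
  40 | 10-000  (sole → essential)
  43 | 1-1-11  (sole → essential)
  47 | --1111,-0-111,1--111,1-1-11
  49 | 11-001  (sole → essential)
  50 | -1-010  (sole → essential)
  55 | 1--111  (sole → essential)
  57 | 11-001,111--1
  58 | -1-010,11101-
  59 | 1-1-11,111--1,11101-
  61 | -111-1,111--1
  63 | --1111,-111-1,1--111,1-1-11,111--1
Essential prime implicants: -001-1, -1-010, 00-1--, 000--1, 0110-0, 1--111, 1-1-11, 10-000, 11-001
Petrick residual → -111-1, 0--010
Minimum SOP uses 11 PIs: b'c'df + bd'ef' + bcdf + a'd'ef' + a'b'd + a'b'c'f + a'bcd'f' + adef + acef + ab'd'e'f' + abd'e'f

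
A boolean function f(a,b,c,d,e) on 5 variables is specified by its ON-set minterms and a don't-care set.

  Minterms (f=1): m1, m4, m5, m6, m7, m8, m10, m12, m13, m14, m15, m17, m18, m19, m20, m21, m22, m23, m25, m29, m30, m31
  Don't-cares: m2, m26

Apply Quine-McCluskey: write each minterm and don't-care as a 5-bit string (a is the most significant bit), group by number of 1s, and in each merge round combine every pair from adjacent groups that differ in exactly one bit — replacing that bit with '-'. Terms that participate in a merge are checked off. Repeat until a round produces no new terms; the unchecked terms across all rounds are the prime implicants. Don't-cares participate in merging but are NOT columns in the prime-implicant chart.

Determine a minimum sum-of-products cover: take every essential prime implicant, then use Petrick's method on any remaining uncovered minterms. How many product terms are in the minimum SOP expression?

[col 0] 00001*, 00010*, 00100*, 00101*, 00110*, 00111*, 01000*, 01010*, 01100*, 01101*, 01110*, 01111*, 10001*, 10010*, 10011*, 10100*, 10101*, 10110*, 10111*, 11001*, 11010*, 11101*, 11110*, 11111*
[col 1] -0001*, -0010*, -0100*, -0101*, -0110*, -0111*, -1010*, -1101*, -1110*, -1111*, 0-010*, 0-100*, 0-101*, 0-110*, 0-111*, 00-01*, 00-10*, 001-0*, 001-1*, 0010-*, 0011-*, 01-00*, 01-10*, 010-0*, 011-0*, 011-1*, 0110-*, 0111-*, 1-001*, 1-010*, 1-101*, 1-110*, 1-111*, 10-01*, 10-10*, 10-11*, 100-1*, 1001-*, 101-0*, 101-1*, 1010-*, 1011-*, 11-01*, 11-10*, 111-1*, 1111-*
[col 2] --010*, --101*, --110*, --111*, -0-01, -0-10*, -01-0*, -01-1*, -010-*, -011-*, -1-10*, -11-1*, -111-*, 0--10*, 0-1-0*, 0-1-1*, 0-10-*, 0-11-*, 001--*, 01--0, 011--*, 1--01, 1--10*, 1-1-1*, 1-11-*, 10--1, 10-1-, 101--*
[col 3] ---10, --1-1, --11-, -01--, 0-1--
Prime implicants: ---10, --1-1, --11-, -0-01, -01--, 0-1--, 01--0, 1--01, 10--1, 10-1-
PI chart (minterm → PIs covering it):
  1 | -0-01  (sole → essential)
  4 | -01--,0-1--
  5 | --1-1,-0-01,-01--,0-1--
  6 | ---10,--11-,-01--,0-1--
  7 | --1-1,--11-,-01--,0-1--
  8 | 01--0  (sole → essential)
  10 | ---10,01--0
  12 | 0-1--,01--0
  13 | --1-1,0-1--
  14 | ---10,--11-,0-1--,01--0
  15 | --1-1,--11-,0-1--
  17 | -0-01,1--01,10--1
  18 | ---10,10-1-
  19 | 10--1,10-1-
  20 | -01--  (sole → essential)
  21 | --1-1,-0-01,-01--,1--01,10--1
  22 | ---10,--11-,-01--,10-1-
  23 | --1-1,--11-,-01--,10--1,10-1-
  25 | 1--01  (sole → essential)
  29 | --1-1,1--01
  30 | ---10,--11-
  31 | --1-1,--11-
Essential prime implicants: -0-01, -01--, 01--0, 1--01
Petrick residual → ---10, --1-1, 10--1
Minimum SOP uses 7 PIs: de' + ce + b'd'e + b'c + a'be' + ad'e + ab'e

7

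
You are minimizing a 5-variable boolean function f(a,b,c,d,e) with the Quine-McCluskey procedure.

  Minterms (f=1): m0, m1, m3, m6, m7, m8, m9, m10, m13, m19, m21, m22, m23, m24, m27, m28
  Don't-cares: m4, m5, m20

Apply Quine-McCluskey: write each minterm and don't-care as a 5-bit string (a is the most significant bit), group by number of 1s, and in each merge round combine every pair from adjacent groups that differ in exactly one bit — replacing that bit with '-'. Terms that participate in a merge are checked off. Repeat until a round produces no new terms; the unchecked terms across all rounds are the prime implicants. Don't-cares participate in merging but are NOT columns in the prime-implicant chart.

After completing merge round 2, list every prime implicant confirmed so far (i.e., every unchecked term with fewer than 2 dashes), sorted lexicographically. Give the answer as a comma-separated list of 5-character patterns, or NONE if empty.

-1000, 010-0, 1-011, 1-100, 11-00

Round 0: 00000✓ 00001✓ 00011✓ 00100✓ 00101✓ 00110✓ 00111✓ 01000✓ 01001✓ 01010✓ 01101✓ 10011✓ 10100✓ 10101✓ 10110✓ 10111✓ 11000✓ 11011✓ 11100✓
Round 1: -0011✓ -0100✓ -0101✓ -0110✓ -0111✓ -1000 0-000✓ 0-001✓ 0-101✓ 00-00✓ 00-01✓ 00-11✓ 000-1✓ 0000-✓ 001-0✓ 001-1✓ 0010-✓ 0011-✓ 01-01✓ 010-0 0100-✓ 1-011 1-100 10-11✓ 101-0✓ 101-1✓ 1010-✓ 1011-✓ 11-00
Round 2: -0-11 -01-0✓ -01-1✓ -010-✓ -011-✓ 0--01 0-00- 00--1 00-0- 001--✓ 101--✓
Round 3: -01--
PIs = {-0-11, -01--, -1000, 0--01, 0-00-, 00--1, 00-0-, 010-0, 1-011, 1-100, 11-00}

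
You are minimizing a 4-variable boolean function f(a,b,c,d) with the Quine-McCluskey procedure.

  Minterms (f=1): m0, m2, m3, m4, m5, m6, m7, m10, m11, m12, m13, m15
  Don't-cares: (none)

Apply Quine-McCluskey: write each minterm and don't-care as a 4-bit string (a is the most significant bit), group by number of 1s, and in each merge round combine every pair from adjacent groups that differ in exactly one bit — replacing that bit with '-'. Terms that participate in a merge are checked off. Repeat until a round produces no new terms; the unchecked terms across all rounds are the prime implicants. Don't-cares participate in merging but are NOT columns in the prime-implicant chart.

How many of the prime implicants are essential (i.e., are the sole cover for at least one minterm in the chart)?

3

size-2^0 implicants → 0000(✓)  0010(✓)  0011(✓)  0100(✓)  0101(✓)  0110(✓)  0111(✓)  1010(✓)  1011(✓)  1100(✓)  1101(✓)  1111(✓)
size-2^1 implicants → -010(✓)  -011(✓)  -100(✓)  -101(✓)  -111(✓)  0-00(✓)  0-10(✓)  0-11(✓)  00-0(✓)  001-(✓)  01-0(✓)  01-1(✓)  010-(✓)  011-(✓)  1-11(✓)  101-(✓)  11-1(✓)  110-(✓)
size-2^2 implicants → --11  -01-  -1-1  -10-  0--0  0-1-  01--
Unchecked terms (primes): --11, -01-, -1-1, -10-, 0--0, 0-1-, 01--
Minterm coverage:
  m0 ⊆ 0--0 [E]
  m2 ⊆ -01-,0--0,0-1-
  m3 ⊆ --11,-01-,0-1-
  m4 ⊆ -10-,0--0,01--
  m5 ⊆ -1-1,-10-,01--
  m6 ⊆ 0--0,0-1-,01--
  m7 ⊆ --11,-1-1,0-1-,01--
  m10 ⊆ -01- [E]
  m11 ⊆ --11,-01-
  m12 ⊆ -10- [E]
  m13 ⊆ -1-1,-10-
  m15 ⊆ --11,-1-1
E = {-01-, -10-, 0--0}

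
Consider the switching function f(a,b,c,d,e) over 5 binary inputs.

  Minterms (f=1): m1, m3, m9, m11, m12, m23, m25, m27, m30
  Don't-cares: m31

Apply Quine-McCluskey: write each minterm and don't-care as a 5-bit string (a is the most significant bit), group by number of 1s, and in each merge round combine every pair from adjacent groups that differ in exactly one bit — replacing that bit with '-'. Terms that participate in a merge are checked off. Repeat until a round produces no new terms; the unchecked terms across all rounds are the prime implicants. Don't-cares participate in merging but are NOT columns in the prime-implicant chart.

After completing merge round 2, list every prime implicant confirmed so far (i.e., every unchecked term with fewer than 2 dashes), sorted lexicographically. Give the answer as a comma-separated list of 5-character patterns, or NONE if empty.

[col 0] 00001*, 00011*, 01001*, 01011*, 01100, 10111*, 11001*, 11011*, 11110*, 11111*
[col 1] -1001*, -1011*, 0-001*, 0-011*, 000-1*, 010-1*, 1-111, 11-11, 110-1*, 1111-
[col 2] -10-1, 0-0-1
Prime implicants: -10-1, 0-0-1, 01100, 1-111, 11-11, 1111-

01100, 1-111, 11-11, 1111-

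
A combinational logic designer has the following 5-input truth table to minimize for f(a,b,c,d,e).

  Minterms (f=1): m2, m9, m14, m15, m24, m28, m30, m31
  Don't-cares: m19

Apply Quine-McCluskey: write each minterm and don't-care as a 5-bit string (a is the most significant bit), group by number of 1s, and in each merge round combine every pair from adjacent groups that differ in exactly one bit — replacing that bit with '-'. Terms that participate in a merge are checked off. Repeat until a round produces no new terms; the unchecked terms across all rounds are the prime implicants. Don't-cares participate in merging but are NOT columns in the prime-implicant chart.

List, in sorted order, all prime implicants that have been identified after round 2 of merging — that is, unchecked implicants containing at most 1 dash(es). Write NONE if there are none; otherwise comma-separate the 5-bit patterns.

size-2^0 implicants → 00010  01001  01110(✓)  01111(✓)  10011  11000(✓)  11100(✓)  11110(✓)  11111(✓)
size-2^1 implicants → -1110(✓)  -1111(✓)  0111-(✓)  11-00  111-0  1111-(✓)
size-2^2 implicants → -111-
Unchecked terms (primes): -111-, 00010, 01001, 10011, 11-00, 111-0

00010, 01001, 10011, 11-00, 111-0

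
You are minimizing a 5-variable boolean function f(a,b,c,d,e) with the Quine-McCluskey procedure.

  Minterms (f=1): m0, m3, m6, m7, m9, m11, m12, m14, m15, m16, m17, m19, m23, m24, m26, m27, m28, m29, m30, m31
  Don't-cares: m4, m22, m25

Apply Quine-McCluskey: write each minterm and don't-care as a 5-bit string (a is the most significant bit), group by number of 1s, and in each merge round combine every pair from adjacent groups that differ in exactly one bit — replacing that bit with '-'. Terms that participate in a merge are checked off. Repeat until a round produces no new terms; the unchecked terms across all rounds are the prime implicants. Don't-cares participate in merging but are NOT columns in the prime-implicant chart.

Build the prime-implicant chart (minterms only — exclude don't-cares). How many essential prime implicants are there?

3

[col 0] 00000*, 00011*, 00100*, 00110*, 00111*, 01001*, 01011*, 01100*, 01110*, 01111*, 10000*, 10001*, 10011*, 10110*, 10111*, 11000*, 11001*, 11010*, 11011*, 11100*, 11101*, 11110*, 11111*
[col 1] -0000, -0011*, -0110*, -0111*, -1001*, -1011*, -1100*, -1110*, -1111*, 0-011*, 0-100*, 0-110*, 0-111*, 00-00, 00-11*, 001-0*, 0011-*, 01-11*, 010-1*, 011-0*, 0111-*, 1-000*, 1-001*, 1-011*, 1-110*, 1-111*, 10-11*, 100-1*, 1000-*, 1011-*, 11-00*, 11-01*, 11-10*, 11-11*, 110-0*, 110-1*, 1100-*, 1101-*, 111-0*, 111-1*, 1110-*, 1111-*
[col 2] --011*, --110*, --111*, -0-11*, -011-*, -1-11*, -10-1, -11-0, -111-*, 0--11*, 0-1-0, 0-11-*, 1--11*, 1-0-1, 1-00-, 1-11-*, 11--0*, 11--1*, 11-0-*, 11-1-*, 110--*, 111--*
[col 3] ---11, --11-, 11---
Prime implicants: ---11, --11-, -0000, -10-1, -11-0, 0-1-0, 00-00, 1-0-1, 1-00-, 11---
PI chart (minterm → PIs covering it):
  0 | -0000,00-00
  3 | ---11  (sole → essential)
  6 | --11-,0-1-0
  7 | ---11,--11-
  9 | -10-1  (sole → essential)
  11 | ---11,-10-1
  12 | -11-0,0-1-0
  14 | --11-,-11-0,0-1-0
  15 | ---11,--11-
  16 | -0000,1-00-
  17 | 1-0-1,1-00-
  19 | ---11,1-0-1
  23 | ---11,--11-
  24 | 1-00-,11---
  26 | 11---  (sole → essential)
  27 | ---11,-10-1,1-0-1,11---
  28 | -11-0,11---
  29 | 11---  (sole → essential)
  30 | --11-,-11-0,11---
  31 | ---11,--11-,11---
Essential prime implicants: ---11, -10-1, 11---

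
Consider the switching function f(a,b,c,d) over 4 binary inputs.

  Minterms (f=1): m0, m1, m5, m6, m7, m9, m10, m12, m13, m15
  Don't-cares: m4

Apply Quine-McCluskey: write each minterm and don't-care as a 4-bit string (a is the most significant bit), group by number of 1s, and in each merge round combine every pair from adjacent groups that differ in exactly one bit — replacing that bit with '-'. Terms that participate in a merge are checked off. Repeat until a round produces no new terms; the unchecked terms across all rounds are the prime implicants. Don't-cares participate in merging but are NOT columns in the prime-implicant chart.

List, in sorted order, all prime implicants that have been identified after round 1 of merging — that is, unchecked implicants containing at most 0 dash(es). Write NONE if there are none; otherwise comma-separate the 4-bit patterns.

[col 0] 0000*, 0001*, 0100*, 0101*, 0110*, 0111*, 1001*, 1010, 1100*, 1101*, 1111*
[col 1] -001*, -100*, -101*, -111*, 0-00*, 0-01*, 000-*, 01-0*, 01-1*, 010-*, 011-*, 1-01*, 11-1*, 110-*
[col 2] --01, -1-1, -10-, 0-0-, 01--
Prime implicants: --01, -1-1, -10-, 0-0-, 01--, 1010

1010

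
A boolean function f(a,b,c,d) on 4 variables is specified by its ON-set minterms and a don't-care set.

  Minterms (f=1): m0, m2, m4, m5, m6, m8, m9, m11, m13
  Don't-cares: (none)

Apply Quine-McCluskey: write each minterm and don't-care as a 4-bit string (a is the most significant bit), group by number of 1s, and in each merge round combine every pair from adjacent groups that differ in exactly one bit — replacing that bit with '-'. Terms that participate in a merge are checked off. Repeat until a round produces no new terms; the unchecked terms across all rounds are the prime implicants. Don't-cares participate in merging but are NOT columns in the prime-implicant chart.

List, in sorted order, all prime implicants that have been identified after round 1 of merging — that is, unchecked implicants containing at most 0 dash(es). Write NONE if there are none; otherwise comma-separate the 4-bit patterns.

size-2^0 implicants → 0000(✓)  0010(✓)  0100(✓)  0101(✓)  0110(✓)  1000(✓)  1001(✓)  1011(✓)  1101(✓)
size-2^1 implicants → -000  -101  0-00(✓)  0-10(✓)  00-0(✓)  01-0(✓)  010-  1-01  10-1  100-
size-2^2 implicants → 0--0
Unchecked terms (primes): -000, -101, 0--0, 010-, 1-01, 10-1, 100-

NONE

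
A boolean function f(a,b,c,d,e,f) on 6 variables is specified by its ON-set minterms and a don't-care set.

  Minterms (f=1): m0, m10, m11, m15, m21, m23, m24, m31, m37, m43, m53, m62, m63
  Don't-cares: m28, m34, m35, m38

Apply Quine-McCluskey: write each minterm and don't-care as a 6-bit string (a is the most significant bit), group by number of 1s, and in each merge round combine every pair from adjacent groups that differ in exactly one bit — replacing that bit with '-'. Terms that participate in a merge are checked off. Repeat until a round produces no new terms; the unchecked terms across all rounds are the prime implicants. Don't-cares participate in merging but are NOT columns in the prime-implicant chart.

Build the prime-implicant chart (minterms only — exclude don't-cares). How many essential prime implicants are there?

5

[col 0] 000000, 001010*, 001011*, 001111*, 010101*, 010111*, 011000*, 011100*, 011111*, 100010*, 100011*, 100101*, 100110*, 101011*, 110101*, 111110*, 111111*
[col 1] -01011, -10101, -11111, 0-1111, 001-11, 00101-, 01-111, 0101-1, 011-00, 1-0101, 10-011, 100-10, 10001-, 11111-
Prime implicants: -01011, -10101, -11111, 0-1111, 000000, 001-11, 00101-, 01-111, 0101-1, 011-00, 1-0101, 10-011, 100-10, 10001-, 11111-
PI chart (minterm → PIs covering it):
  0 | 000000  (sole → essential)
  10 | 00101-  (sole → essential)
  11 | -01011,001-11,00101-
  15 | 0-1111,001-11
  21 | -10101,0101-1
  23 | 01-111,0101-1
  24 | 011-00  (sole → essential)
  31 | -11111,0-1111,01-111
  37 | 1-0101  (sole → essential)
  43 | -01011,10-011
  53 | -10101,1-0101
  62 | 11111-  (sole → essential)
  63 | -11111,11111-
Essential prime implicants: 000000, 00101-, 011-00, 1-0101, 11111-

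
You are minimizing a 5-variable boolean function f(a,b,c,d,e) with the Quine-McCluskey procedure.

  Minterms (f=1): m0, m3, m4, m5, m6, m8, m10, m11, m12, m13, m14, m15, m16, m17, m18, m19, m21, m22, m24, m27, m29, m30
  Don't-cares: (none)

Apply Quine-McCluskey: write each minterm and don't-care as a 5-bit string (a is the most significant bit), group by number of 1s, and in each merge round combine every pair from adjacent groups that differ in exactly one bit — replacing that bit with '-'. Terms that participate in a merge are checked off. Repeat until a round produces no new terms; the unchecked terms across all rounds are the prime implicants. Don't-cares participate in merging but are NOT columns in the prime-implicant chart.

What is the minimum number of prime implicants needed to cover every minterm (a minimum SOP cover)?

7

size-2^0 implicants → 00000(✓)  00011(✓)  00100(✓)  00101(✓)  00110(✓)  01000(✓)  01010(✓)  01011(✓)  01100(✓)  01101(✓)  01110(✓)  01111(✓)  10000(✓)  10001(✓)  10010(✓)  10011(✓)  10101(✓)  10110(✓)  11000(✓)  11011(✓)  11101(✓)  11110(✓)
size-2^1 implicants → -0000(✓)  -0011(✓)  -0101(✓)  -0110(✓)  -1000(✓)  -1011(✓)  -1101(✓)  -1110(✓)  0-000(✓)  0-011(✓)  0-100(✓)  0-101(✓)  0-110(✓)  00-00(✓)  001-0(✓)  0010-(✓)  01-00(✓)  01-10(✓)  01-11(✓)  010-0(✓)  0101-(✓)  011-0(✓)  011-1(✓)  0110-(✓)  0111-(✓)  1-000(✓)  1-011(✓)  1-101(✓)  1-110(✓)  10-01  10-10  100-0(✓)  100-1(✓)  1000-(✓)  1001-(✓)
size-2^2 implicants → --000  --011  --101  --110  0--00  0-1-0  0-10-  01--0  01-1-  011--  100--
Unchecked terms (primes): --000, --011, --101, --110, 0--00, 0-1-0, 0-10-, 01--0, 01-1-, 011--, 10-01, 10-10, 100--
Minterm coverage:
  m0 ⊆ --000,0--00
  m3 ⊆ --011 [E]
  m4 ⊆ 0--00,0-1-0,0-10-
  m5 ⊆ --101,0-10-
  m6 ⊆ --110,0-1-0
  m8 ⊆ --000,0--00,01--0
  m10 ⊆ 01--0,01-1-
  m11 ⊆ --011,01-1-
  m12 ⊆ 0--00,0-1-0,0-10-,01--0,011--
  m13 ⊆ --101,0-10-,011--
  m14 ⊆ --110,0-1-0,01--0,01-1-,011--
  m15 ⊆ 01-1-,011--
  m16 ⊆ --000,100--
  m17 ⊆ 10-01,100--
  m18 ⊆ 10-10,100--
  m19 ⊆ --011,100--
  m21 ⊆ --101,10-01
  m22 ⊆ --110,10-10
  m24 ⊆ --000 [E]
  m27 ⊆ --011 [E]
  m29 ⊆ --101 [E]
  m30 ⊆ --110 [E]
E = {--000, --011, --101, --110}
Petrick residual → 0--00, 01-1-, 100--
Cover = c'd'e' + c'de + cd'e + cde' + a'd'e' + a'bd + ab'c'  |cover|=7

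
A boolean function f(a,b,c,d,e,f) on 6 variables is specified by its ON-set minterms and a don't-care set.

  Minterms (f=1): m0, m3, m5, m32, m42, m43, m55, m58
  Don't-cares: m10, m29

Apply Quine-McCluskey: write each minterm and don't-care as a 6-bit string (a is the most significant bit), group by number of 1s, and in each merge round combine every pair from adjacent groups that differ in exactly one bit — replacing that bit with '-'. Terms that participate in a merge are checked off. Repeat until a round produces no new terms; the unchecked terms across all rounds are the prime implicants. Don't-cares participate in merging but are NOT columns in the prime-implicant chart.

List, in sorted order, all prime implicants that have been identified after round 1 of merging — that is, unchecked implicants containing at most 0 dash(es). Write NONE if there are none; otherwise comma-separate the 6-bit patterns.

000011, 000101, 011101, 110111

[col 0] 000000*, 000011, 000101, 001010*, 011101, 100000*, 101010*, 101011*, 110111, 111010*
[col 1] -00000, -01010, 1-1010, 10101-
Prime implicants: -00000, -01010, 000011, 000101, 011101, 1-1010, 10101-, 110111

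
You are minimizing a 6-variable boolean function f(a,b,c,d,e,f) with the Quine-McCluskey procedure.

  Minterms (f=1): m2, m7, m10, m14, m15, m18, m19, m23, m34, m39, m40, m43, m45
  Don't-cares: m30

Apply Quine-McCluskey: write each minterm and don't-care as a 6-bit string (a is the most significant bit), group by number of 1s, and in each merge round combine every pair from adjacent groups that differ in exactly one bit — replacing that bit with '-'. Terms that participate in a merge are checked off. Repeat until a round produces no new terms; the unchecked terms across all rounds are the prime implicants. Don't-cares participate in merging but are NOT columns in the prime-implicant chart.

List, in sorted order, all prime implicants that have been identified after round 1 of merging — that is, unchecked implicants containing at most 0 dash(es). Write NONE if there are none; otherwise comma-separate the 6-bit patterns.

[col 0] 000010*, 000111*, 001010*, 001110*, 001111*, 010010*, 010011*, 010111*, 011110*, 100010*, 100111*, 101000, 101011, 101101
[col 1] -00010, -00111, 0-0010, 0-0111, 0-1110, 00-010, 00-111, 001-10, 00111-, 010-11, 01001-
Prime implicants: -00010, -00111, 0-0010, 0-0111, 0-1110, 00-010, 00-111, 001-10, 00111-, 010-11, 01001-, 101000, 101011, 101101

101000, 101011, 101101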